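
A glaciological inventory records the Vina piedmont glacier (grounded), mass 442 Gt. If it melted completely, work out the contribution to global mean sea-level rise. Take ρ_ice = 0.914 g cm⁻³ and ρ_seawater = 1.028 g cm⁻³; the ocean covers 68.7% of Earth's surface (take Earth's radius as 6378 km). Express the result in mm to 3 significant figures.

Vina: 442 Gt = 4.420×10^14 kg; dividing by ρ_w = 1.028 g cm⁻³ = 1028 kg m⁻³ gives 4.300×10^11 m³ of water.
Spread over 3.51×10^14 m² of ocean, Δh = 4.300×10^11 / 3.51×10^14 = 1.22×10^-3 m = 1.22 mm.

≈ 1.22 mm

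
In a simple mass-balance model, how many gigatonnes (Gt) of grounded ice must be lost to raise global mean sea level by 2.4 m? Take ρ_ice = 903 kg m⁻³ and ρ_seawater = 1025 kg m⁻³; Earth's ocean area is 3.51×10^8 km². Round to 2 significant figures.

≈ 8.6×10^5 Gt

Required water volume = Δh × A = 2.4 m × 3.51×10^14 m² = 8.424×10^14 m³.
ρ_w = 1025 kg m⁻³, so the mass of water = 8.424×10^14 m³ × 1025 kg m⁻³ = 8.635×10^17 kg = 8.6×10^5 Gt (and the same mass of ice, by conservation).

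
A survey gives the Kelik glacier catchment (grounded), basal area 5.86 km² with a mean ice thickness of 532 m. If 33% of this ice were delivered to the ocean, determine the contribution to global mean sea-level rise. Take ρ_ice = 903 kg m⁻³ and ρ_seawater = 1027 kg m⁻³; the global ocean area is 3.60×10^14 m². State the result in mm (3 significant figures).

Kelik: ice volume = 5.86 km² × 532 m = 3.118 km³; 0.33 × 3.118 × (903/1027) = 0.9046 km³ of water.
Spread over 3.60×10^14 m² of ocean, Δh = 9.046×10^8 / 3.60×10^14 = 2.51×10^-6 m = 2.51×10^-3 mm.

≈ 2.51×10^-3 mm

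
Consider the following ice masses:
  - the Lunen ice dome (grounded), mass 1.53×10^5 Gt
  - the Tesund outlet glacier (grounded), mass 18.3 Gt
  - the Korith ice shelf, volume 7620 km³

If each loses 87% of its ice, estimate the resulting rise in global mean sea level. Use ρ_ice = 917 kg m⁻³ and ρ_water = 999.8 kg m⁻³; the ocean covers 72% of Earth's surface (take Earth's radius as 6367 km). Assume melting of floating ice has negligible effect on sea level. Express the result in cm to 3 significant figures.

≈ 36.3 cm

Lunen: 0.87 × 1.53×10^5 Gt = 1.331×10^17 kg; dividing by ρ_w = 999.8 kg m⁻³ gives 1.331×10^14 m³ of water.
Tesund: 0.87 × 18.3 Gt = 1.592×10^13 kg; dividing by ρ_w = 999.8 kg m⁻³ gives 1.592×10^10 m³ of water.
The Korith ice shelf is floating and already displaces its own weight of water, so its melt adds essentially nothing to sea level.
Total added water ≈ 1.332×10^14 m³ over 3.67×10^14 m² → Δh = 0.363 m = 36.3 cm.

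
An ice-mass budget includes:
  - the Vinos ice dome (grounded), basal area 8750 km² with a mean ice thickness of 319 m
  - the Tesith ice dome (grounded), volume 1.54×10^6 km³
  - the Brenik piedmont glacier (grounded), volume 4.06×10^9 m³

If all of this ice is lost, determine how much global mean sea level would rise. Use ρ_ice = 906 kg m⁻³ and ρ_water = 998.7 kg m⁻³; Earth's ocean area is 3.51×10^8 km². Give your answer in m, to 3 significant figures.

Vinos: ice volume = 8750 km² × 319 m = 2791 km³; 2791 × (906/998.7) = 2532 km³ of water.
Tesith: 1.54×10^6 km³ × (906/998.7) = 1.397×10^6 km³ of water.
Brenik: 4.06×10^9 m³ × (906/998.7) = 3.683×10^9 m³ of water.
Total added water ≈ 1.400×10^15 m³ over 3.51×10^14 m² → Δh = 3.99 m.

≈ 3.99 m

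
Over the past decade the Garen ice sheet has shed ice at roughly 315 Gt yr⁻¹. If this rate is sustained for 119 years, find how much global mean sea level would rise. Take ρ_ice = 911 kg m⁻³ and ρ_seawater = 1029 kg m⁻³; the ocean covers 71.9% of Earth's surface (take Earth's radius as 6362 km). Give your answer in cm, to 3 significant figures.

≈ 9.96 cm

Total mass lost = 315 Gt/yr × 119 yr = 3.748×10^4 Gt = 3.748×10^16 kg.
ρ_w = 1029 kg m⁻³, so water volume = 3.748×10^16 / 1029 = 3.643×10^13 m³.
Δh = 3.643×10^13 / 3.66×10^14 = 0.0996 m = 9.96 cm.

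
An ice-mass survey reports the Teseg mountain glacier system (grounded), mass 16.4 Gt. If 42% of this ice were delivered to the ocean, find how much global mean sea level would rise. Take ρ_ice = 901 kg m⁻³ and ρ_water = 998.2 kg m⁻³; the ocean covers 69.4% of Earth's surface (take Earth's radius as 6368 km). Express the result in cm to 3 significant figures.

≈ 1.95×10^-3 cm

Teseg: 0.42 × 16.4 Gt = 6.888×10^12 kg; dividing by ρ_w = 998.2 kg m⁻³ gives 6.900×10^9 m³ of water.
Spread over 3.54×10^14 m² of ocean, Δh = 6.900×10^9 / 3.54×10^14 = 1.95×10^-5 m = 1.95×10^-3 cm.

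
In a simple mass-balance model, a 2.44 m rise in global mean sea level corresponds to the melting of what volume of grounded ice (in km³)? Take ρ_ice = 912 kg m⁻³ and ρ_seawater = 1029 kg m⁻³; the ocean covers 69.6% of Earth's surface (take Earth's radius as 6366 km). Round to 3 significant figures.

Required water volume = Δh × A = 2.44 m × 3.54×10^14 m² = 8.649×10^14 m³ = 8.649×10^5 km³.
Ice volume = water volume × ρ_w/ρ_ice = 8.649×10^5 × 1029/912 = 9.76×10^5 km³.

≈ 9.76×10^5 km³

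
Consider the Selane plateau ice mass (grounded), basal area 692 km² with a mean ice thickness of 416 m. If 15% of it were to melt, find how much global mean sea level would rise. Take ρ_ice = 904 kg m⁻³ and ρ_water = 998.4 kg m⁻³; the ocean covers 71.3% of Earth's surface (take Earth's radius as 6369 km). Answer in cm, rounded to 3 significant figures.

≈ 0.0108 cm

Selane: ice volume = 692 km² × 416 m = 287.9 km³; 0.15 × 287.9 × (904/998.4) = 39.10 km³ of water.
Spread over 3.63×10^14 m² of ocean, Δh = 3.910×10^10 / 3.63×10^14 = 1.08×10^-4 m = 0.0108 cm.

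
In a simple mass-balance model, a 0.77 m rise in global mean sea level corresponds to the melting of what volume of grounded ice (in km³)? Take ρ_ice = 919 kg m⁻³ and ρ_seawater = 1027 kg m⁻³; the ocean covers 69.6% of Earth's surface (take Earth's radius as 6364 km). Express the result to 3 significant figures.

Required water volume = Δh × A = 0.77 m × 3.54×10^14 m² = 2.728×10^14 m³ = 2.728×10^5 km³.
Ice volume = water volume × ρ_w/ρ_ice = 2.728×10^5 × 1027/919 = 3.05×10^5 km³.

≈ 3.05×10^5 km³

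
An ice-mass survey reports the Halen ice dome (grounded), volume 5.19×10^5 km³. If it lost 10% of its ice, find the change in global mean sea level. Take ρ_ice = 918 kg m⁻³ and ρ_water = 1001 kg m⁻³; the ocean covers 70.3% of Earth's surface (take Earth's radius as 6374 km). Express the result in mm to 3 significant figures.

≈ 133 mm

Halen: 0.1 × 5.19×10^5 km³ × (918/1001) = 4.760×10^4 km³ of water.
Spread over 3.59×10^14 m² of ocean, Δh = 4.760×10^13 / 3.59×10^14 = 0.133 m = 133 mm.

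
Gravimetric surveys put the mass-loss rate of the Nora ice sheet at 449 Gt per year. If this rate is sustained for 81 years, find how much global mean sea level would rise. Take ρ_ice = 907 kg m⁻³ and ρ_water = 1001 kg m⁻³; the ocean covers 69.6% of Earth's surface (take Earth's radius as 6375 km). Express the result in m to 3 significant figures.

≈ 0.102 m

Total mass lost = 449 Gt/yr × 81 yr = 3.637×10^4 Gt = 3.637×10^16 kg.
ρ_w = 1001 kg m⁻³, so water volume = 3.637×10^16 / 1001 = 3.633×10^13 m³.
Δh = 3.633×10^13 / 3.55×10^14 = 0.102 m.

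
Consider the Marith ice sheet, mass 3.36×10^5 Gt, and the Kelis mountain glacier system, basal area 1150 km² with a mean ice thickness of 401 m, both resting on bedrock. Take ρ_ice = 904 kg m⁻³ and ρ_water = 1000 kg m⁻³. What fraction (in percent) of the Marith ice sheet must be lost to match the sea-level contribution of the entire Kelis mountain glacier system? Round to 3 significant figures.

Equal sea-level rise means equal mass of meltwater, i.e. equal mass of ice lost.
Ice mass of Kelis: 4.169×10^14 kg; ice mass of Marith: 3.360×10^17 kg.
Fraction required = 4.169×10^14 / 3.360×10^17 = 1.24×10^-3 → 0.124 %.

≈ 0.124 %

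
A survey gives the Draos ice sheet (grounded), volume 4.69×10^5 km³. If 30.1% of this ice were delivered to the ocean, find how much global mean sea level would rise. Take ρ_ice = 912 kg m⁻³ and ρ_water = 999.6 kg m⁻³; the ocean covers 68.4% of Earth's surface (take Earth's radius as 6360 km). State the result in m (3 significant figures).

≈ 0.370 m

Draos: 0.301 × 4.69×10^5 km³ × (912/999.6) = 1.288×10^5 km³ of water.
Spread over 3.48×10^14 m² of ocean, Δh = 1.288×10^14 / 3.48×10^14 = 0.370 m.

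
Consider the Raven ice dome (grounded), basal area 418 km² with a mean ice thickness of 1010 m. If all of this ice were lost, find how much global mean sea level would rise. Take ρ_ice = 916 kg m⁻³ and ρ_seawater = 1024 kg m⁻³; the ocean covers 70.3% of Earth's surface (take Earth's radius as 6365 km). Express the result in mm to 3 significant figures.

≈ 1.06 mm

Raven: ice volume = 418 km² × 1010 m = 422.2 km³; 422.2 × (916/1024) = 377.7 km³ of water.
Spread over 3.58×10^14 m² of ocean, Δh = 3.777×10^11 / 3.58×10^14 = 1.06×10^-3 m = 1.06 mm.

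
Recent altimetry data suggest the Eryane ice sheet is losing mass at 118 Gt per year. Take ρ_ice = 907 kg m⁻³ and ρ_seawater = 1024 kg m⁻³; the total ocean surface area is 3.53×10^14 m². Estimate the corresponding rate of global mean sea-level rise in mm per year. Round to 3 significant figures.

ρ_w = 1024 kg m⁻³. Annual water volume added = 118 Gt / ρ_w = 1.180×10^14 kg / 1024 kg m⁻³ = 1.152×10^11 m³.
Δh per year = 1.152×10^11 / 3.53×10^14 = 3.26×10^-4 m = 0.326 mm.

≈ 0.326 mm/yr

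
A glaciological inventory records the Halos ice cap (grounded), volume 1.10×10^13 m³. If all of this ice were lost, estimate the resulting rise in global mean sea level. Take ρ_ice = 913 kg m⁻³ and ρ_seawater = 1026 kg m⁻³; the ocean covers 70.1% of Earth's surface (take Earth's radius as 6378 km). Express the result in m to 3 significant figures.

Halos: 1.10×10^13 m³ × (913/1026) = 9.788×10^12 m³ of water.
Spread over 3.58×10^14 m² of ocean, Δh = 9.788×10^12 / 3.58×10^14 = 0.0273 m.

≈ 0.0273 m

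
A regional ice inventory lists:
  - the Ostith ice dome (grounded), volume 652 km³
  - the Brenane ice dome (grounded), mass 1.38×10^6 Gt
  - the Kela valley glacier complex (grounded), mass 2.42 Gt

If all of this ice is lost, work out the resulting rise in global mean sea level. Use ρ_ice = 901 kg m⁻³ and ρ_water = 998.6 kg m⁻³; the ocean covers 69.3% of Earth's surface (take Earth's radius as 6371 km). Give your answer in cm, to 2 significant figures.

≈ 390 cm

Ostith: 652 km³ × (901/998.6) = 588.3 km³ of water.
Brenane: 1.38×10^6 Gt = 1.380×10^18 kg; dividing by ρ_w = 998.6 kg m⁻³ gives 1.382×10^15 m³ of water.
Kela: 2.42 Gt = 2.420×10^12 kg; dividing by ρ_w = 998.6 kg m⁻³ gives 2.423×10^9 m³ of water.
Total added water ≈ 1.383×10^15 m³ over 3.53×10^14 m² → Δh = 3.91 m = 390 cm.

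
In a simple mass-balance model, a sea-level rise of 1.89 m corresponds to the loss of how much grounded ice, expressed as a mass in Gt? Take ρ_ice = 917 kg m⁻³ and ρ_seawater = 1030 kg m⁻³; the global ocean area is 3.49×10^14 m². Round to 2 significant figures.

Required water volume = Δh × A = 1.89 m × 3.49×10^14 m² = 6.596×10^14 m³.
ρ_w = 1030 kg m⁻³, so the mass of water = 6.596×10^14 m³ × 1030 kg m⁻³ = 6.794×10^17 kg = 6.8×10^5 Gt (and the same mass of ice, by conservation).

≈ 6.8×10^5 Gt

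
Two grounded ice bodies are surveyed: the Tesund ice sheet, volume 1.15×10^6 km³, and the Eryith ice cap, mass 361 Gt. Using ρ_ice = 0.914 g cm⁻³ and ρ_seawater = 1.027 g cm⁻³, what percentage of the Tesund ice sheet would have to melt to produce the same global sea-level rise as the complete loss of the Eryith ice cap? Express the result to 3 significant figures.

Equal sea-level rise means equal mass of meltwater, i.e. equal mass of ice lost.
Ice mass of Eryith: 3.610×10^14 kg; ice mass of Tesund: 1.051×10^18 kg.
Fraction required = 3.610×10^14 / 1.051×10^18 = 3.43×10^-4 → 0.0343 %.

≈ 0.0343 %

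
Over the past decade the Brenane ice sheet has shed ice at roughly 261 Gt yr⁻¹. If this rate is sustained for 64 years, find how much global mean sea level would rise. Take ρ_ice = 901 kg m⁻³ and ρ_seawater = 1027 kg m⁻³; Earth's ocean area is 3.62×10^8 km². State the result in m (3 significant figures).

≈ 0.0449 m

Total mass lost = 261 Gt/yr × 64 yr = 1.670×10^4 Gt = 1.670×10^16 kg.
ρ_w = 1027 kg m⁻³, so water volume = 1.670×10^16 / 1027 = 1.626×10^13 m³.
Δh = 1.626×10^13 / 3.62×10^14 = 0.0449 m.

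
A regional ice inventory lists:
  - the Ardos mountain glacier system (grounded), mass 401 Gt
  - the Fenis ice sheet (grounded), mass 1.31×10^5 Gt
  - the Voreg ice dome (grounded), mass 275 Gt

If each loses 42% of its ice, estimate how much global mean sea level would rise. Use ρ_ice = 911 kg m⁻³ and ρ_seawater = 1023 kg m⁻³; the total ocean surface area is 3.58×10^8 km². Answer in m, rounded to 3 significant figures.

≈ 0.151 m

Ardos: 0.42 × 401 Gt = 1.684×10^14 kg; dividing by ρ_w = 1023 kg m⁻³ gives 1.646×10^11 m³ of water.
Fenis: 0.42 × 1.31×10^5 Gt = 5.502×10^16 kg; dividing by ρ_w = 1023 kg m⁻³ gives 5.378×10^13 m³ of water.
Voreg: 0.42 × 275 Gt = 1.155×10^14 kg; dividing by ρ_w = 1023 kg m⁻³ gives 1.129×10^11 m³ of water.
Total added water ≈ 5.406×10^13 m³ over 3.58×10^14 m² → Δh = 0.151 m.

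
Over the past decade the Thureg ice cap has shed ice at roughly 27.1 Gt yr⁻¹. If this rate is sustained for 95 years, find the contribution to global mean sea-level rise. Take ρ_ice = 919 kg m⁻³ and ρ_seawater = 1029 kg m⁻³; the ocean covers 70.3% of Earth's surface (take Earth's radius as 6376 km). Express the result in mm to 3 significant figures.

≈ 6.97 mm

Total mass lost = 27.1 Gt/yr × 95 yr = 2574 Gt = 2.574×10^15 kg.
ρ_w = 1029 kg m⁻³, so water volume = 2.574×10^15 / 1029 = 2.502×10^12 m³.
Δh = 2.502×10^12 / 3.59×10^14 = 6.97×10^-3 m = 6.97 mm.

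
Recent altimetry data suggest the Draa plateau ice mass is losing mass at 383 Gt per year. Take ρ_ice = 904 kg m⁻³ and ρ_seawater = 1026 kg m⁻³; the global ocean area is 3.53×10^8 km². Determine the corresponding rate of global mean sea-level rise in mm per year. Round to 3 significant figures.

≈ 1.06 mm/yr

ρ_w = 1026 kg m⁻³. Annual water volume added = 383 Gt / ρ_w = 3.830×10^14 kg / 1026 kg m⁻³ = 3.733×10^11 m³.
Δh per year = 3.733×10^11 / 3.53×10^14 = 1.06×10^-3 m = 1.06 mm.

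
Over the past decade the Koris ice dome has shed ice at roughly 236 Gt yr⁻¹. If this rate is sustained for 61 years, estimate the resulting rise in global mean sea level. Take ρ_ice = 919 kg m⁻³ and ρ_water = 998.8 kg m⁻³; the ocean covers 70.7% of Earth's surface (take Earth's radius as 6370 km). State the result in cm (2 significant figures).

≈ 4.0 cm

Total mass lost = 236 Gt/yr × 61 yr = 1.440×10^4 Gt = 1.440×10^16 kg.
ρ_w = 998.8 kg m⁻³, so water volume = 1.440×10^16 / 998.8 = 1.441×10^13 m³.
Δh = 1.441×10^13 / 3.61×10^14 = 0.0400 m = 4.0 cm.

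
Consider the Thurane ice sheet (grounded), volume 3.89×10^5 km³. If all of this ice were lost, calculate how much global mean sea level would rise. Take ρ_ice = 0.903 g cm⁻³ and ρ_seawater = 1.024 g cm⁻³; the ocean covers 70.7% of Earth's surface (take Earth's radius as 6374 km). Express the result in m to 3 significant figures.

Thurane: 3.89×10^5 km³ × (903/1024) = 3.430×10^5 km³ of water.
Spread over 3.61×10^14 m² of ocean, Δh = 3.430×10^14 / 3.61×10^14 = 0.950 m.

≈ 0.950 m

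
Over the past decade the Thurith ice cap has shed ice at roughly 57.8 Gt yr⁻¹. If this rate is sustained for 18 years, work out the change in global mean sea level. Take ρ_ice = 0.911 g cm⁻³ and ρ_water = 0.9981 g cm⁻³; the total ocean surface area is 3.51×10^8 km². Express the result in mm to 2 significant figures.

≈ 3.0 mm

Total mass lost = 57.8 Gt/yr × 18 yr = 1040 Gt = 1.040×10^15 kg.
ρ_w = 0.9981 g cm⁻³ = 998.1 kg m⁻³, so water volume = 1.040×10^15 / 998.1 = 1.042×10^12 m³.
Δh = 1.042×10^12 / 3.51×10^14 = 2.97×10^-3 m = 3.0 mm.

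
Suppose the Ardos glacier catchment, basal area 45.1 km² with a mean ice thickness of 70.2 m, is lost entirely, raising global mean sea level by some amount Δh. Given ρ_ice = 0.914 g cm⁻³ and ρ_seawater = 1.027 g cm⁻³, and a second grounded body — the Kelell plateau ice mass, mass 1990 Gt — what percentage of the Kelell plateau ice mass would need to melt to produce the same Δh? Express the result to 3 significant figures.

Equal sea-level rise means equal mass of meltwater, i.e. equal mass of ice lost.
Ice mass of Ardos: 2.894×10^12 kg; ice mass of Kelell: 1.990×10^15 kg.
Fraction required = 2.894×10^12 / 1.990×10^15 = 1.45×10^-3 → 0.145 %.

≈ 0.145 %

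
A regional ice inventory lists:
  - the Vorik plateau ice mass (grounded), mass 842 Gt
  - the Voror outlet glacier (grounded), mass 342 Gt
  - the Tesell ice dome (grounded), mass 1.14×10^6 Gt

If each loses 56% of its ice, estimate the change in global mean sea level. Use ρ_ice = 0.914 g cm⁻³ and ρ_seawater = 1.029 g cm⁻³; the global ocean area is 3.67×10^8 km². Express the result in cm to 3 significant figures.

≈ 169 cm

Vorik: 0.56 × 842 Gt = 4.715×10^14 kg; dividing by ρ_w = 1.029 g cm⁻³ = 1029 kg m⁻³ gives 4.582×10^11 m³ of water.
Voror: 0.56 × 342 Gt = 1.915×10^14 kg; dividing by ρ_w = 1029 kg m⁻³ gives 1.861×10^11 m³ of water.
Tesell: 0.56 × 1.14×10^6 Gt = 6.384×10^17 kg; dividing by ρ_w = 1029 kg m⁻³ gives 6.204×10^14 m³ of water.
Total added water ≈ 6.211×10^14 m³ over 3.67×10^14 m² → Δh = 1.69 m = 169 cm.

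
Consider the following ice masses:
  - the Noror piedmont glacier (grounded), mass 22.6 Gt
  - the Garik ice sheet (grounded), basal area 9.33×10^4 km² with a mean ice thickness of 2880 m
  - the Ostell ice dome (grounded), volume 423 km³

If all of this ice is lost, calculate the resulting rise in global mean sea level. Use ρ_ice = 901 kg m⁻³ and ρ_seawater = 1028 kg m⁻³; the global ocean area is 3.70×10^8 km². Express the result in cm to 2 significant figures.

≈ 64 cm

Noror: 22.6 Gt = 2.260×10^13 kg; dividing by ρ_w = 1028 kg m⁻³ gives 2.198×10^10 m³ of water.
Garik: ice volume = 9.33×10^4 km² × 2880 m = 2.687×10^5 km³; 2.687×10^5 × (901/1028) = 2.355×10^5 km³ of water.
Ostell: 423 km³ × (901/1028) = 370.7 km³ of water.
Total added water ≈ 2.359×10^14 m³ over 3.70×10^14 m² → Δh = 0.638 m = 64 cm.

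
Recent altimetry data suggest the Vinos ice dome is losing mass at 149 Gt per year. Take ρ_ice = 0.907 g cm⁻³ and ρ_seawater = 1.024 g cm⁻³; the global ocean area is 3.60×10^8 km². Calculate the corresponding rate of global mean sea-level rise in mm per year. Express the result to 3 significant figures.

≈ 0.404 mm/yr

ρ_w = 1.024 g cm⁻³ = 1024 kg m⁻³. Annual water volume added = 149 Gt / ρ_w = 1.490×10^14 kg / 1024 kg m⁻³ = 1.455×10^11 m³.
Δh per year = 1.455×10^11 / 3.60×10^14 = 4.04×10^-4 m = 0.404 mm.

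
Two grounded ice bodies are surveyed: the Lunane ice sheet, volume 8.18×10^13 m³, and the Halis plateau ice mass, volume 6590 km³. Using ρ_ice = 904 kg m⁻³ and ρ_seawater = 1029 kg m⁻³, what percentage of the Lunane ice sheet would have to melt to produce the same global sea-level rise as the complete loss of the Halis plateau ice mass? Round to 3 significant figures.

≈ 8.06 %

Equal sea-level rise means equal mass of meltwater, i.e. equal mass of ice lost.
Ice mass of Halis: 5.957×10^15 kg; ice mass of Lunane: 7.395×10^16 kg.
Fraction required = 5.957×10^15 / 7.395×10^16 = 0.0806 → 8.06 %.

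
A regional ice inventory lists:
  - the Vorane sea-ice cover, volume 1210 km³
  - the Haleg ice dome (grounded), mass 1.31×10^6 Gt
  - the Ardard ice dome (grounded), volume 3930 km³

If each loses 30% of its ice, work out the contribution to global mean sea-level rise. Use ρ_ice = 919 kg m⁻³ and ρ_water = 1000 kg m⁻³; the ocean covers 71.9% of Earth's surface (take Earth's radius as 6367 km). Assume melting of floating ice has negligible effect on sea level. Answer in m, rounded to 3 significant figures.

≈ 1.08 m

The Vorane sea-ice cover is floating and already displaces its own weight of water, so its melt adds essentially nothing to sea level.
Haleg: 0.3 × 1.31×10^6 Gt = 3.930×10^17 kg; dividing by ρ_w = 1000 kg m⁻³ gives 3.930×10^14 m³ of water.
Ardard: 0.3 × 3930 km³ × (919/1000) = 1084 km³ of water.
Total added water ≈ 3.941×10^14 m³ over 3.66×10^14 m² → Δh = 1.08 m.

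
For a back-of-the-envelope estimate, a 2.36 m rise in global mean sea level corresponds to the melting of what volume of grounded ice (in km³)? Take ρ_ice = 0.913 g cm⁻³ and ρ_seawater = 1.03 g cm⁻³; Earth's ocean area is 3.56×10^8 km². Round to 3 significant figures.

≈ 9.48×10^5 km³

Required water volume = Δh × A = 2.36 m × 3.56×10^14 m² = 8.402×10^14 m³ = 8.402×10^5 km³.
Ice volume = water volume × ρ_w/ρ_ice = 8.402×10^5 × 1030/913 = 9.48×10^5 km³.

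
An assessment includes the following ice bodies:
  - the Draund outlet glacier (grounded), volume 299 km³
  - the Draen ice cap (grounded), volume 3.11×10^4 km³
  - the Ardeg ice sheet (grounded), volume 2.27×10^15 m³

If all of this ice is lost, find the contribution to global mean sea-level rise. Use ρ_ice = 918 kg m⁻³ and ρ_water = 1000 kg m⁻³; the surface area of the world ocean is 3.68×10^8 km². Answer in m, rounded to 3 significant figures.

Draund: 299 km³ × (918/1000) = 274.5 km³ of water.
Draen: 3.11×10^4 km³ × (918/1000) = 2.855×10^4 km³ of water.
Ardeg: 2.27×10^15 m³ × (918/1000) = 2.084×10^15 m³ of water.
Total added water ≈ 2.113×10^15 m³ over 3.68×10^14 m² → Δh = 5.74 m.

≈ 5.74 m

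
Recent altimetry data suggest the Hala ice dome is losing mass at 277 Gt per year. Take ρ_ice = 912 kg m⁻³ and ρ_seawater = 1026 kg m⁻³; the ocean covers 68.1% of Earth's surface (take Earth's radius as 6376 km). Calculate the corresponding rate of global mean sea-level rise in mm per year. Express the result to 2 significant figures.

ρ_w = 1026 kg m⁻³. Annual water volume added = 277 Gt / ρ_w = 2.770×10^14 kg / 1026 kg m⁻³ = 2.700×10^11 m³.
Δh per year = 2.700×10^11 / 3.48×10^14 = 7.76×10^-4 m = 0.78 mm.

≈ 0.78 mm/yr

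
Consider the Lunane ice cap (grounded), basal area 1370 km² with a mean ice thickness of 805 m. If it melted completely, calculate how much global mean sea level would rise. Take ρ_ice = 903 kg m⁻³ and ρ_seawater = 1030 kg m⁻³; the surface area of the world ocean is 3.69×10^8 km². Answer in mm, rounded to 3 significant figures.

Lunane: ice volume = 1370 km² × 805 m = 1103 km³; 1103 × (903/1030) = 966.9 km³ of water.
Spread over 3.69×10^14 m² of ocean, Δh = 9.669×10^11 / 3.69×10^14 = 2.62×10^-3 m = 2.62 mm.

≈ 2.62 mm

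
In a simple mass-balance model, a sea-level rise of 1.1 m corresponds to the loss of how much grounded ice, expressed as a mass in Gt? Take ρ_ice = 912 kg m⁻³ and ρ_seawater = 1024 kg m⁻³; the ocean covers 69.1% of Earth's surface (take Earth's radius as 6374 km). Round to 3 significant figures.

Required water volume = Δh × A = 1.1 m × 3.53×10^14 m² = 3.881×10^14 m³.
ρ_w = 1024 kg m⁻³, so the mass of water = 3.881×10^14 m³ × 1024 kg m⁻³ = 3.974×10^17 kg = 3.97×10^5 Gt (and the same mass of ice, by conservation).

≈ 3.97×10^5 Gt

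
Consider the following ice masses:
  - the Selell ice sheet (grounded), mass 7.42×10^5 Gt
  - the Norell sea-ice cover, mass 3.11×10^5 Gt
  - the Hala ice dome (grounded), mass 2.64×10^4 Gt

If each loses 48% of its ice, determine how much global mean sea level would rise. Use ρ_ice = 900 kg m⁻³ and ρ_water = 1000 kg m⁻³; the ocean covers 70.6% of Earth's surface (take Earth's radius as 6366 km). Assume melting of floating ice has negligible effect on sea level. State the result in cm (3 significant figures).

Selell: 0.48 × 7.42×10^5 Gt = 3.562×10^17 kg; dividing by ρ_w = 1000 kg m⁻³ gives 3.562×10^14 m³ of water.
The Norell sea-ice cover is floating and already displaces its own weight of water, so its melt adds essentially nothing to sea level.
Hala: 0.48 × 2.64×10^4 Gt = 1.267×10^16 kg; dividing by ρ_w = 1000 kg m⁻³ gives 1.267×10^13 m³ of water.
Total added water ≈ 3.688×10^14 m³ over 3.60×10^14 m² → Δh = 1.03 m = 103 cm.

≈ 103 cm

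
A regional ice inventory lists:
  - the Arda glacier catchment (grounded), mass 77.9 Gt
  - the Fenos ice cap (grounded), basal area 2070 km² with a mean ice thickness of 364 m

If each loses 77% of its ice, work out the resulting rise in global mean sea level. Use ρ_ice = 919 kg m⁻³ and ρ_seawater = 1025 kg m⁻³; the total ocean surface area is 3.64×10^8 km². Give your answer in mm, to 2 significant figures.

≈ 1.6 mm

Arda: 0.77 × 77.9 Gt = 5.998×10^13 kg; dividing by ρ_w = 1025 kg m⁻³ gives 5.852×10^10 m³ of water.
Fenos: ice volume = 2070 km² × 364 m = 753.5 km³; 0.77 × 753.5 × (919/1025) = 520.2 km³ of water.
Total added water ≈ 5.787×10^11 m³ over 3.64×10^14 m² → Δh = 1.59×10^-3 m = 1.6 mm.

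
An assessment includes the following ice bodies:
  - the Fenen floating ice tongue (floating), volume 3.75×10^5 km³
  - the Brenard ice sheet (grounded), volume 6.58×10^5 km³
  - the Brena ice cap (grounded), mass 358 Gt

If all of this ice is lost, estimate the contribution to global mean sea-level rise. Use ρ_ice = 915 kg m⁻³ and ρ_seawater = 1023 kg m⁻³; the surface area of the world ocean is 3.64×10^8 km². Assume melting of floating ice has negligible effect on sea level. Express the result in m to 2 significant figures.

≈ 1.6 m

The Fenen floating ice tongue is floating and already displaces its own weight of water, so its melt adds essentially nothing to sea level.
Brenard: 6.58×10^5 km³ × (915/1023) = 5.885×10^5 km³ of water.
Brena: 358 Gt = 3.580×10^14 kg; dividing by ρ_w = 1023 kg m⁻³ gives 3.500×10^11 m³ of water.
Total added water ≈ 5.889×10^14 m³ over 3.64×10^14 m² → Δh = 1.62 m.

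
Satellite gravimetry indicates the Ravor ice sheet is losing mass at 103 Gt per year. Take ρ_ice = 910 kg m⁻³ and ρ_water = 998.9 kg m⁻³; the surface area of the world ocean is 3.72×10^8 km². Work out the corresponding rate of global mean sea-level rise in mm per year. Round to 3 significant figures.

ρ_w = 998.9 kg m⁻³. Annual water volume added = 103 Gt / ρ_w = 1.030×10^14 kg / 998.9 kg m⁻³ = 1.031×10^11 m³.
Δh per year = 1.031×10^11 / 3.72×10^14 = 2.77×10^-4 m = 0.277 mm.

≈ 0.277 mm/yr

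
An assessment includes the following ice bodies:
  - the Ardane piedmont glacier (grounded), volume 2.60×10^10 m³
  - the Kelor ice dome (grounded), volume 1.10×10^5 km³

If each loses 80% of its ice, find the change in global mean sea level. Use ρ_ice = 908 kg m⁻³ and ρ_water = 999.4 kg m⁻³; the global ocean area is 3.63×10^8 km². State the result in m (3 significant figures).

Ardane: 0.8 × 2.60×10^10 m³ × (908/999.4) = 1.890×10^10 m³ of water.
Kelor: 0.8 × 1.10×10^5 km³ × (908/999.4) = 7.995×10^4 km³ of water.
Total added water ≈ 7.997×10^13 m³ over 3.63×10^14 m² → Δh = 0.220 m.

≈ 0.220 m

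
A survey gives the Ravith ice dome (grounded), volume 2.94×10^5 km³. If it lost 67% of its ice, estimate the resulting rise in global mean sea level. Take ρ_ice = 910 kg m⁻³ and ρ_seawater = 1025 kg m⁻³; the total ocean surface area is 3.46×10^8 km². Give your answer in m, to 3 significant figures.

Ravith: 0.67 × 2.94×10^5 km³ × (910/1025) = 1.749×10^5 km³ of water.
Spread over 3.46×10^14 m² of ocean, Δh = 1.749×10^14 / 3.46×10^14 = 0.505 m.

≈ 0.505 m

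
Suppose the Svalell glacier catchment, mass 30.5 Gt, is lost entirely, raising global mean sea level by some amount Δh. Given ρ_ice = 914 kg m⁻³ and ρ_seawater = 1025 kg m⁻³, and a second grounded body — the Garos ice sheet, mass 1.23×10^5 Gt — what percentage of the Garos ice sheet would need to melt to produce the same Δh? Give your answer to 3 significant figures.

Equal sea-level rise means equal mass of meltwater, i.e. equal mass of ice lost.
Ice mass of Svalell: 3.050×10^13 kg; ice mass of Garos: 1.230×10^17 kg.
Fraction required = 3.050×10^13 / 1.230×10^17 = 2.48×10^-4 → 0.0248 %.

≈ 0.0248 %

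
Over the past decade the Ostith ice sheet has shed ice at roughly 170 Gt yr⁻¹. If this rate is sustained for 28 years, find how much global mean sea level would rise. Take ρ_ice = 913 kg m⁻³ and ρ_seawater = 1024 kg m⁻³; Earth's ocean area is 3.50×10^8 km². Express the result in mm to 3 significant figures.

≈ 13.3 mm

Total mass lost = 170 Gt/yr × 28 yr = 4760 Gt = 4.760×10^15 kg.
ρ_w = 1024 kg m⁻³, so water volume = 4.760×10^15 / 1024 = 4.648×10^12 m³.
Δh = 4.648×10^12 / 3.50×10^14 = 0.0133 m = 13.3 mm.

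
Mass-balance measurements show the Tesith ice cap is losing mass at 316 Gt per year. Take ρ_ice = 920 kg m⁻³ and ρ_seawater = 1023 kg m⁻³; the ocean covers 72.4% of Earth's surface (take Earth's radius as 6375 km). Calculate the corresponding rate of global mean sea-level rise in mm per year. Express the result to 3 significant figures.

ρ_w = 1023 kg m⁻³. Annual water volume added = 316 Gt / ρ_w = 3.160×10^14 kg / 1023 kg m⁻³ = 3.089×10^11 m³.
Δh per year = 3.089×10^11 / 3.70×10^14 = 8.35×10^-4 m = 0.835 mm.

≈ 0.835 mm/yr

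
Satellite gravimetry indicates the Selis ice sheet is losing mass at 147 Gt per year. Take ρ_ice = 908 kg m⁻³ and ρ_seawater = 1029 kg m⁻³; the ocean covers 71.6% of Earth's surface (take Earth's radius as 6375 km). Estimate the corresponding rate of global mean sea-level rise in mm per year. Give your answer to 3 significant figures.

ρ_w = 1029 kg m⁻³. Annual water volume added = 147 Gt / ρ_w = 1.470×10^14 kg / 1029 kg m⁻³ = 1.429×10^11 m³.
Δh per year = 1.429×10^11 / 3.66×10^14 = 3.91×10^-4 m = 0.391 mm.

≈ 0.391 mm/yr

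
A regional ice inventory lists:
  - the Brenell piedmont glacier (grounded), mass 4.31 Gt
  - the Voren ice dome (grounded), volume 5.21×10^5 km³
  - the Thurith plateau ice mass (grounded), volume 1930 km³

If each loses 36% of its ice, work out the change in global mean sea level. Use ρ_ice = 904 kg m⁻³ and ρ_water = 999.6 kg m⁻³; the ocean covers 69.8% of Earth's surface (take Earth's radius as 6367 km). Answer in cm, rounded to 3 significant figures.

Brenell: 0.36 × 4.31 Gt = 1.552×10^12 kg; dividing by ρ_w = 999.6 kg m⁻³ gives 1.552×10^9 m³ of water.
Voren: 0.36 × 5.21×10^5 km³ × (904/999.6) = 1.696×10^5 km³ of water.
Thurith: 0.36 × 1930 km³ × (904/999.6) = 628.4 km³ of water.
Total added water ≈ 1.703×10^14 m³ over 3.56×10^14 m² → Δh = 0.479 m = 47.9 cm.

≈ 47.9 cm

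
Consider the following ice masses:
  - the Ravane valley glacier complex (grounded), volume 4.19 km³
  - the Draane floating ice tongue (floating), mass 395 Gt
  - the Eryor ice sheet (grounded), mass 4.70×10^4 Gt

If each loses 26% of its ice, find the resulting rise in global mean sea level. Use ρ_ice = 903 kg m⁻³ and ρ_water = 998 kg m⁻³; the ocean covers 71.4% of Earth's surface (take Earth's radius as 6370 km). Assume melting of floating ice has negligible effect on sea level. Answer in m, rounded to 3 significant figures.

≈ 0.0336 m

Ravane: 0.26 × 4.19 km³ × (903/998) = 0.9857 km³ of water.
The Draane floating ice tongue is floating and already displaces its own weight of water, so its melt adds essentially nothing to sea level.
Eryor: 0.26 × 4.70×10^4 Gt = 1.222×10^16 kg; dividing by ρ_w = 998 kg m⁻³ gives 1.224×10^13 m³ of water.
Total added water ≈ 1.225×10^13 m³ over 3.64×10^14 m² → Δh = 0.0336 m.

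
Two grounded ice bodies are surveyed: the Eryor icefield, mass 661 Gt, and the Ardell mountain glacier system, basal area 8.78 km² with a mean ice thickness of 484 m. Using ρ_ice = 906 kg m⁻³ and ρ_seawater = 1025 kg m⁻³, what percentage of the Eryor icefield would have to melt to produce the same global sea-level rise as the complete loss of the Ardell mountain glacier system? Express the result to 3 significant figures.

Equal sea-level rise means equal mass of meltwater, i.e. equal mass of ice lost.
Ice mass of Ardell: 3.850×10^12 kg; ice mass of Eryor: 6.610×10^14 kg.
Fraction required = 3.850×10^12 / 6.610×10^14 = 5.82×10^-3 → 0.582 %.

≈ 0.582 %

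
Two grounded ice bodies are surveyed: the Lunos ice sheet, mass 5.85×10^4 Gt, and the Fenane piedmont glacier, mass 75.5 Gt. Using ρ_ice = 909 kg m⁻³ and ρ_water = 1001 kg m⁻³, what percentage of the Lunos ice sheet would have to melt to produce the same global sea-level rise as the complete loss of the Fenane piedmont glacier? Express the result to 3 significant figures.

≈ 0.129 %

Equal sea-level rise means equal mass of meltwater, i.e. equal mass of ice lost.
Ice mass of Fenane: 7.550×10^13 kg; ice mass of Lunos: 5.850×10^16 kg.
Fraction required = 7.550×10^13 / 5.850×10^16 = 1.29×10^-3 → 0.129 %.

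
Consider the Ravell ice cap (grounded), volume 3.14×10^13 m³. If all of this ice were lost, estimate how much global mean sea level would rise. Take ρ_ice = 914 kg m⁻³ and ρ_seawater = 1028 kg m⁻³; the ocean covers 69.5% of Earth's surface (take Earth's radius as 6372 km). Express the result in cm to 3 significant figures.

Ravell: 3.14×10^13 m³ × (914/1028) = 2.792×10^13 m³ of water.
Spread over 3.55×10^14 m² of ocean, Δh = 2.792×10^13 / 3.55×10^14 = 0.0787 m = 7.87 cm.

≈ 7.87 cm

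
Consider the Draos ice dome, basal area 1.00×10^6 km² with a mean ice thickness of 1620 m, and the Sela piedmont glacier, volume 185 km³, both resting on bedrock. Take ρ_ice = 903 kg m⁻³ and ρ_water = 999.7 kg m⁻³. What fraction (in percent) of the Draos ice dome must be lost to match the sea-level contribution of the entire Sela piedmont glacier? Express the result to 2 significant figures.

≈ 0.011 %

Equal sea-level rise means equal mass of meltwater, i.e. equal mass of ice lost.
Ice mass of Sela: 1.671×10^14 kg; ice mass of Draos: 1.463×10^18 kg.
Fraction required = 1.671×10^14 / 1.463×10^18 = 1.14×10^-4 → 0.011 %.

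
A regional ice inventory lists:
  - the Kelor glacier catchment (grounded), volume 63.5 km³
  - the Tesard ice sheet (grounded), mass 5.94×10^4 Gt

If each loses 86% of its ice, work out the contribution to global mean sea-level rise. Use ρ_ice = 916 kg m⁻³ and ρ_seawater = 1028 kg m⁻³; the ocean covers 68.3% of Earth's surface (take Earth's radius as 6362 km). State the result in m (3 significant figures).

Kelor: 0.86 × 63.5 km³ × (916/1028) = 48.66 km³ of water.
Tesard: 0.86 × 5.94×10^4 Gt = 5.108×10^16 kg; dividing by ρ_w = 1028 kg m⁻³ gives 4.969×10^13 m³ of water.
Total added water ≈ 4.974×10^13 m³ over 3.47×10^14 m² → Δh = 0.143 m.

≈ 0.143 m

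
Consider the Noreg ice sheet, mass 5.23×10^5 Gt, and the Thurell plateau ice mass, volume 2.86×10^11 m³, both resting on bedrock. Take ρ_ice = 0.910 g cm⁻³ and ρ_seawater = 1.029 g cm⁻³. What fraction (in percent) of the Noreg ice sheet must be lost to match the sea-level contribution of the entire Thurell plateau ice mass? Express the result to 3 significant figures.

Equal sea-level rise means equal mass of meltwater, i.e. equal mass of ice lost.
Ice mass of Thurell: 2.603×10^14 kg; ice mass of Noreg: 5.230×10^17 kg.
Fraction required = 2.603×10^14 / 5.230×10^17 = 4.98×10^-4 → 0.0498 %.

≈ 0.0498 %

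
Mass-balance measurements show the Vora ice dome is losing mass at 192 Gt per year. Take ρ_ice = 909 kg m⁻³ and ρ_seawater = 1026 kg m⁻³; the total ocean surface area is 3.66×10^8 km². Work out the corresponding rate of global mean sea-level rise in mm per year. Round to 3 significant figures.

ρ_w = 1026 kg m⁻³. Annual water volume added = 192 Gt / ρ_w = 1.920×10^14 kg / 1026 kg m⁻³ = 1.871×10^11 m³.
Δh per year = 1.871×10^11 / 3.66×10^14 = 5.11×10^-4 m = 0.511 mm.

≈ 0.511 mm/yr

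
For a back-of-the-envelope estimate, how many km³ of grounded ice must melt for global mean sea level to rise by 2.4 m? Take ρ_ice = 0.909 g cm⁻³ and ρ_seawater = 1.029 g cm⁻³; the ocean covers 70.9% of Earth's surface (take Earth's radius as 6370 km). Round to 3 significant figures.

≈ 9.82×10^5 km³

Required water volume = Δh × A = 2.4 m × 3.62×10^14 m² = 8.677×10^14 m³ = 8.677×10^5 km³.
Ice volume = water volume × ρ_w/ρ_ice = 8.677×10^5 × 1029/909 = 9.82×10^5 km³.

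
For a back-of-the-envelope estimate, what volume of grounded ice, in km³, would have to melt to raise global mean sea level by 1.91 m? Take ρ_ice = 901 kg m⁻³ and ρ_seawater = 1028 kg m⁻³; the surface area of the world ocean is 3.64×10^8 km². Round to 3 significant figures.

≈ 7.93×10^5 km³

Required water volume = Δh × A = 1.91 m × 3.64×10^14 m² = 6.952×10^14 m³ = 6.952×10^5 km³.
Ice volume = water volume × ρ_w/ρ_ice = 6.952×10^5 × 1028/901 = 7.93×10^5 km³.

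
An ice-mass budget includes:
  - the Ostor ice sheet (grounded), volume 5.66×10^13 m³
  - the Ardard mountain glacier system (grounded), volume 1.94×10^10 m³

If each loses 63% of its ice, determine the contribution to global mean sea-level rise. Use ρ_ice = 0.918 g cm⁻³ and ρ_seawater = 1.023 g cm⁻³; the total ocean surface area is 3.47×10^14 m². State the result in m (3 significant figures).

Ostor: 0.63 × 5.66×10^13 m³ × (918/1023) = 3.200×10^13 m³ of water.
Ardard: 0.63 × 1.94×10^10 m³ × (918/1023) = 1.097×10^10 m³ of water.
Total added water ≈ 3.201×10^13 m³ over 3.47×10^14 m² → Δh = 0.0922 m.

≈ 0.0922 m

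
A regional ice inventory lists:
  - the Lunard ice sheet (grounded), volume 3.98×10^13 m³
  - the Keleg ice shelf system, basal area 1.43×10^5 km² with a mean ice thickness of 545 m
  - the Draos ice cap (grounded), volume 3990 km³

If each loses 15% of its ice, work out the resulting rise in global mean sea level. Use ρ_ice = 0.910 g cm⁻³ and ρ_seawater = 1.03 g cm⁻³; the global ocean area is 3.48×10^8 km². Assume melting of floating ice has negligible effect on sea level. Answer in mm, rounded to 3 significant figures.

≈ 16.7 mm

Lunard: 0.15 × 3.98×10^13 m³ × (910/1030) = 5.274×10^12 m³ of water.
The Keleg ice shelf system is floating and already displaces its own weight of water, so its melt adds essentially nothing to sea level.
Draos: 0.15 × 3990 km³ × (910/1030) = 528.8 km³ of water.
Total added water ≈ 5.803×10^12 m³ over 3.48×10^14 m² → Δh = 0.0167 m = 16.7 mm.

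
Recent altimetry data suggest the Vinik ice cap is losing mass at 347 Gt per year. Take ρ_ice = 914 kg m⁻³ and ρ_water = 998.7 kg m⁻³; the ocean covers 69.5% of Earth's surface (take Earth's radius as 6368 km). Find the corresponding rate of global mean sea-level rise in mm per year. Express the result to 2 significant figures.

ρ_w = 998.7 kg m⁻³. Annual water volume added = 347 Gt / ρ_w = 3.470×10^14 kg / 998.7 kg m⁻³ = 3.475×10^11 m³.
Δh per year = 3.475×10^11 / 3.54×10^14 = 9.81×10^-4 m = 0.98 mm.

≈ 0.98 mm/yr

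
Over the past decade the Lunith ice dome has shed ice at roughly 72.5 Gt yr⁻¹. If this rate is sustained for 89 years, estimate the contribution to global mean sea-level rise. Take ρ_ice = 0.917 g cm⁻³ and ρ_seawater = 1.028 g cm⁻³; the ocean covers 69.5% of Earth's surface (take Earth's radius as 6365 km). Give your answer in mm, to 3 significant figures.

≈ 17.7 mm

Total mass lost = 72.5 Gt/yr × 89 yr = 6452 Gt = 6.452×10^15 kg.
ρ_w = 1.028 g cm⁻³ = 1028 kg m⁻³, so water volume = 6.452×10^15 / 1028 = 6.277×10^12 m³.
Δh = 6.277×10^12 / 3.54×10^14 = 0.0177 m = 17.7 mm.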